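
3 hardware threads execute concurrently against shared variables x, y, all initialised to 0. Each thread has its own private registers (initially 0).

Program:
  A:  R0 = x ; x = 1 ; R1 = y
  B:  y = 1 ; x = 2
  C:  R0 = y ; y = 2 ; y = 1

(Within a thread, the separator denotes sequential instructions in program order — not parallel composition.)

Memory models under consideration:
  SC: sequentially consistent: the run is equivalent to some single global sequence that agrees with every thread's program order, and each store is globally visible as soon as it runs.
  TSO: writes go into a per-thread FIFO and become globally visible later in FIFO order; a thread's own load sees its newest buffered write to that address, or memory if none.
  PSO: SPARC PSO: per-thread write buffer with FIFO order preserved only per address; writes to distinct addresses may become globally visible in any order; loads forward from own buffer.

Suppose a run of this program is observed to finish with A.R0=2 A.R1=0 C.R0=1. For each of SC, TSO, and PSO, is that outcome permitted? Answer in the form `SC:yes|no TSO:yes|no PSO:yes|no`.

SC:no TSO:no PSO:yes

outcome vector order: (A.R0,A.R1,C.R0)
[SC] allowed = {000; 001; 010; 011; 020; 021; 210; 211; 220; 221}
[TSO] allowed = {000; 001; 010; 011; 020; 021; 210; 211; 220; 221}
[PSO] allowed = {000; 001; 010; 011; 020; 021; 200; 201; 210; 211; 220; 221}
target 201 ∈ {PSO}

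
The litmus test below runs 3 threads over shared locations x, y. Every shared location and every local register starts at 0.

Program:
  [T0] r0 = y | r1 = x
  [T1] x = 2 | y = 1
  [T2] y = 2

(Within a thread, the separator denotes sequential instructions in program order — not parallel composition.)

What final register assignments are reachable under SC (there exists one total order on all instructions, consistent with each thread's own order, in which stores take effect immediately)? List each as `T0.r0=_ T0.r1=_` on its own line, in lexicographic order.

T0.r0=0 T0.r1=0
T0.r0=0 T0.r1=2
T0.r0=1 T0.r1=2
T0.r0=2 T0.r1=0
T0.r0=2 T0.r1=2

outcome vector order: (T0.r0,T0.r1)
|SC outcomes| = 5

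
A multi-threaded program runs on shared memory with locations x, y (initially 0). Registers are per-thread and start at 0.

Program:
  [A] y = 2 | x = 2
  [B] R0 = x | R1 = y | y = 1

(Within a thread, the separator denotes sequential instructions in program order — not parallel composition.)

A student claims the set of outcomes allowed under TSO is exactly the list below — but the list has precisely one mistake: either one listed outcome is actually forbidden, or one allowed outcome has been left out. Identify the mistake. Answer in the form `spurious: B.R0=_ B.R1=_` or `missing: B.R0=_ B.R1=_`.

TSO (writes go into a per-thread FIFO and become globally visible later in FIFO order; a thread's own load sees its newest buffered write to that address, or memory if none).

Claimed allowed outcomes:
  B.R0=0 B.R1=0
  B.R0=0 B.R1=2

missing: B.R0=2 B.R1=2

outcome vector order: (B.R0,B.R1)
under TSO → 00; 02; 22
TSO∖claimed = {22}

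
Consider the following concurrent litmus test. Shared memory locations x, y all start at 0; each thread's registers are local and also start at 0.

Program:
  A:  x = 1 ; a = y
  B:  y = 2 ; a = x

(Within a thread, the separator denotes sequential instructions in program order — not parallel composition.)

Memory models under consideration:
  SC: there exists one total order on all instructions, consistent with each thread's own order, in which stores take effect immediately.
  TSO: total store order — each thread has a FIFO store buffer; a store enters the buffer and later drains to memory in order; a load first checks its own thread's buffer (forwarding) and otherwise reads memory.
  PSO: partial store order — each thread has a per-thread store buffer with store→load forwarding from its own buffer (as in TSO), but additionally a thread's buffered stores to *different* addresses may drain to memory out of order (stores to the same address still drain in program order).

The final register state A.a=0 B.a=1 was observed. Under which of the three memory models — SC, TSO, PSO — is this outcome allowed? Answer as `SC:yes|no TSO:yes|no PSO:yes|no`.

outcome vector order: (A.a,B.a)
SC (3): 0/1, 2/0, 2/1
TSO (4): 0/0, 0/1, 2/0, 2/1
PSO (4): 0/0, 0/1, 2/0, 2/1
target 0/1 ∈ {SC,TSO,PSO}

SC:yes TSO:yes PSO:yes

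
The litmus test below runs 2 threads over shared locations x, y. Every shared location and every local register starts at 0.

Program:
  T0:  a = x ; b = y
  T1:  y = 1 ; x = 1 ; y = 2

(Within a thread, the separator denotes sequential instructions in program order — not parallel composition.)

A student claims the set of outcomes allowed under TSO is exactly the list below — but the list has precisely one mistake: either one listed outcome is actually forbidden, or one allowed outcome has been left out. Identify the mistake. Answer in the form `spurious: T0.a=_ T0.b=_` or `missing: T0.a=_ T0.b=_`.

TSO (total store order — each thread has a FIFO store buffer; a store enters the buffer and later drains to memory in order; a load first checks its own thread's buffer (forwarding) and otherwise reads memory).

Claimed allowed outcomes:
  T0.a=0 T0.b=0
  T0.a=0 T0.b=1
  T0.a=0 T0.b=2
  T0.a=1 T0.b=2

missing: T0.a=1 T0.b=1

outcome vector order: (T0.a,T0.b)
under TSO → <0 0>; <0 1>; <0 2>; <1 1>; <1 2>
TSO∖claimed = {<1 1>}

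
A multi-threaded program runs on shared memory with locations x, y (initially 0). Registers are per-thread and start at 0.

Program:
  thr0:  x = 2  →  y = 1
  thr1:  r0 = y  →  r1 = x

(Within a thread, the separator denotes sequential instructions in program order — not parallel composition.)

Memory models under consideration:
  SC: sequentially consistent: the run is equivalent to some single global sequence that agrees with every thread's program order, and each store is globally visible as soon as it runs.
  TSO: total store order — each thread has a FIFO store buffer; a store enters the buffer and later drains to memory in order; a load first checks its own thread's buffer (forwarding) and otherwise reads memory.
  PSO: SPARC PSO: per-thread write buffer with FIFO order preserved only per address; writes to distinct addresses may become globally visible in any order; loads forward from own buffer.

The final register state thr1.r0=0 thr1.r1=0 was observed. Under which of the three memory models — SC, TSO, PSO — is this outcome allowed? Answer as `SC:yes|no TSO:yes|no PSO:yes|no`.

outcome vector order: (thr1.r0,thr1.r1)
under SC → 0/0, 0/2, 1/2
under TSO → 0/0, 0/2, 1/2
under PSO → 0/0, 0/2, 1/0, 1/2
target 0/0 ∈ {SC,TSO,PSO}

SC:yes TSO:yes PSO:yes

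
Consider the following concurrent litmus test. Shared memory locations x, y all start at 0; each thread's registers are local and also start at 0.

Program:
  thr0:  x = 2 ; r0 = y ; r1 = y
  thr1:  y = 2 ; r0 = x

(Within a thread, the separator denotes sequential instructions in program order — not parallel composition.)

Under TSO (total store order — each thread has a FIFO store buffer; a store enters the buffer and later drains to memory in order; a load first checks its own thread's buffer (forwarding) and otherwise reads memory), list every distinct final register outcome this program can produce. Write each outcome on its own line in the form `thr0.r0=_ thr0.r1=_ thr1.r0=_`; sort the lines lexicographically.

thr0.r0=0 thr0.r1=0 thr1.r0=0
thr0.r0=0 thr0.r1=0 thr1.r0=2
thr0.r0=0 thr0.r1=2 thr1.r0=0
thr0.r0=0 thr0.r1=2 thr1.r0=2
thr0.r0=2 thr0.r1=2 thr1.r0=0
thr0.r0=2 thr0.r1=2 thr1.r0=2

outcome vector order: (thr0.r0,thr0.r1,thr1.r0)
|TSO outcomes| = 6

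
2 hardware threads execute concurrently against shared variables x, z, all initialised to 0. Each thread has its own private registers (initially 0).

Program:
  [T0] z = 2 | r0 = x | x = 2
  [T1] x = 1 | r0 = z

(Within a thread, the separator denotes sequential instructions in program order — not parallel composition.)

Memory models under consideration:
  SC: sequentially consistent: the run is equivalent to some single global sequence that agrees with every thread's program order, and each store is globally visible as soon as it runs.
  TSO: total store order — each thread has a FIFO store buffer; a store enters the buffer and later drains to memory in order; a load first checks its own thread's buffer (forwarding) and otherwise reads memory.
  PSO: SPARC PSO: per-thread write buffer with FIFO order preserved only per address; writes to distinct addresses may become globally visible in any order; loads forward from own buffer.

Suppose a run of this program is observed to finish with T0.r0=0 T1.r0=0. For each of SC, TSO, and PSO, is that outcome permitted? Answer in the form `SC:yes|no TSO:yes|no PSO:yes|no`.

SC:no TSO:yes PSO:yes

outcome vector order: (T0.r0,T1.r0)
under SC → <0 2>; <1 0>; <1 2>
under TSO → <0 0>; <0 2>; <1 0>; <1 2>
under PSO → <0 0>; <0 2>; <1 0>; <1 2>
target <0 0> ∈ {TSO,PSO}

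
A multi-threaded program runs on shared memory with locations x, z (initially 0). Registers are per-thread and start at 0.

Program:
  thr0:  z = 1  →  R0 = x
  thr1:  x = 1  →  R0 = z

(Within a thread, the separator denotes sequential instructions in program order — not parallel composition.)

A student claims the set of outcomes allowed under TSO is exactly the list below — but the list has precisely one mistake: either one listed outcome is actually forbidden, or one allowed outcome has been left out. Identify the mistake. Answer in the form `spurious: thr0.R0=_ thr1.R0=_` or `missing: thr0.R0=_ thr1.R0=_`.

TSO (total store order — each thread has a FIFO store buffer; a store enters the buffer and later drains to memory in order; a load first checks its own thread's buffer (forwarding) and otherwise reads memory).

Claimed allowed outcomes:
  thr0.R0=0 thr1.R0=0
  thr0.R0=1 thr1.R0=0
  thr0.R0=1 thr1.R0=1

missing: thr0.R0=0 thr1.R0=1

outcome vector order: (thr0.R0,thr1.R0)
under TSO → 0/0; 0/1; 1/0; 1/1
TSO∖claimed = {0/1}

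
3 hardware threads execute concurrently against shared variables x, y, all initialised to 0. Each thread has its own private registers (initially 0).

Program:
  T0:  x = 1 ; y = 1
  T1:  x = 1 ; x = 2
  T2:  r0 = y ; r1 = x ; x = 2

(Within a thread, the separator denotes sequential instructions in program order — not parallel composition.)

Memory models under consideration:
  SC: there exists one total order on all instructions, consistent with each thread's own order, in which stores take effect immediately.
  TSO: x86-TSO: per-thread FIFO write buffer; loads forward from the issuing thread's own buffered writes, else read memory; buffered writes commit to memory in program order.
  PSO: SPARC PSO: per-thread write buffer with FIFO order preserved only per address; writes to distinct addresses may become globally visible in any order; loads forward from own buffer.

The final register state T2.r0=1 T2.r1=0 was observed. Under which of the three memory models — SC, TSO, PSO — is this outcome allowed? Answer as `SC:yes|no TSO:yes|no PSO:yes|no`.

outcome vector order: (T2.r0,T2.r1)
[SC] allowed = {00; 01; 02; 11; 12}
[TSO] allowed = {00; 01; 02; 11; 12}
[PSO] allowed = {00; 01; 02; 10; 11; 12}
target 10 ∈ {PSO}

SC:no TSO:no PSO:yes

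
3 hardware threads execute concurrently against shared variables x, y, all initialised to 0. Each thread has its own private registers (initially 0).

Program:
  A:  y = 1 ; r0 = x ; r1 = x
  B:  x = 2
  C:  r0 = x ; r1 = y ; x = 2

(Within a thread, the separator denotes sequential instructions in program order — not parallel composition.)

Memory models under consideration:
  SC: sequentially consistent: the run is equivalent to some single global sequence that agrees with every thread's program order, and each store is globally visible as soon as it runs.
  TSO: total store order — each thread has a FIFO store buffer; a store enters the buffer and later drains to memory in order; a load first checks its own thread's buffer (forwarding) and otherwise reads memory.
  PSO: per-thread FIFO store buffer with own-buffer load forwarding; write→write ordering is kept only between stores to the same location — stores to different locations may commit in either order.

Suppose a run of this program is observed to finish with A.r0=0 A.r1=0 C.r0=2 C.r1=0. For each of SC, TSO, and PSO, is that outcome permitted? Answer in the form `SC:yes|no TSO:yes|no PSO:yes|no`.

SC:no TSO:yes PSO:yes

outcome vector order: (A.r0,A.r1,C.r0,C.r1)
under SC → 0000 0001 0021 0200 0201 0221 2200 2201 2220 2221
under TSO → 0000 0001 0020 0021 0200 0201 0220 0221 2200 2201 2220 2221
under PSO → 0000 0001 0020 0021 0200 0201 0220 0221 2200 2201 2220 2221
target 0020 ∈ {TSO,PSO}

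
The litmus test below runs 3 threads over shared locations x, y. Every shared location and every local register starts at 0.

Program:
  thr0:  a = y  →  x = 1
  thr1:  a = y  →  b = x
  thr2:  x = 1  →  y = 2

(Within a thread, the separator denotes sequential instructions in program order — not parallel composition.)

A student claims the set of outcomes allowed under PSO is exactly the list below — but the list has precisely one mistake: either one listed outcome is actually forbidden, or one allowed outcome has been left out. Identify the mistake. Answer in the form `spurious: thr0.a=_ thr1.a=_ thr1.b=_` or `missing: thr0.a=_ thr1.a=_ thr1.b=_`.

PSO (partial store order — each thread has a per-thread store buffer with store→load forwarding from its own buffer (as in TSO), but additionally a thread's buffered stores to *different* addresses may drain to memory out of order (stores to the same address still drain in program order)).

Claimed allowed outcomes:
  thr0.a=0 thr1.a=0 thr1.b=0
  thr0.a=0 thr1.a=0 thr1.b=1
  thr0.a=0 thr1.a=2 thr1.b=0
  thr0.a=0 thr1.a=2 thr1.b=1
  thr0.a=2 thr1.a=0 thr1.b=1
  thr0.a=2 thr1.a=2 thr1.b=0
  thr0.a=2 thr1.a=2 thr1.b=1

outcome vector order: (thr0.a,thr1.a,thr1.b)
PSO: 8 outcomes — {0/0/0 0/0/1 0/2/0 0/2/1 2/0/0 2/0/1 2/2/0 2/2/1}
PSO∖claimed = {2/0/0}

missing: thr0.a=2 thr1.a=0 thr1.b=0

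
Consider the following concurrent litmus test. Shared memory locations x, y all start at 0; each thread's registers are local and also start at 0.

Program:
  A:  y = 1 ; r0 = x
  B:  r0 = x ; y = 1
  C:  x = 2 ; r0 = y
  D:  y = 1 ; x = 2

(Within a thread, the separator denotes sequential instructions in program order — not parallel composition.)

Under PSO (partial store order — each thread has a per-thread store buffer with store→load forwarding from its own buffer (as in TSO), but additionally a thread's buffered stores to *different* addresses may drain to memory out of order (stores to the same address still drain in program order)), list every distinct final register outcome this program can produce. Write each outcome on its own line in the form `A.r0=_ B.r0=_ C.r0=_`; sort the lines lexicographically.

A.r0=0 B.r0=0 C.r0=0
A.r0=0 B.r0=0 C.r0=1
A.r0=0 B.r0=2 C.r0=0
A.r0=0 B.r0=2 C.r0=1
A.r0=2 B.r0=0 C.r0=0
A.r0=2 B.r0=0 C.r0=1
A.r0=2 B.r0=2 C.r0=0
A.r0=2 B.r0=2 C.r0=1

outcome vector order: (A.r0,B.r0,C.r0)
|PSO outcomes| = 8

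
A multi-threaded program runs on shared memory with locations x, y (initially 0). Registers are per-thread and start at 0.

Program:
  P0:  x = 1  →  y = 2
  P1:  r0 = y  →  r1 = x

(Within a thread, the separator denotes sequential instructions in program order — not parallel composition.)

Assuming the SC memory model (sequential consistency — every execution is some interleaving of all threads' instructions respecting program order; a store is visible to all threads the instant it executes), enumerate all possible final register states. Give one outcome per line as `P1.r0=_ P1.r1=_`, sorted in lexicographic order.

outcome vector order: (P1.r0,P1.r1)
|SC outcomes| = 3

P1.r0=0 P1.r1=0
P1.r0=0 P1.r1=1
P1.r0=2 P1.r1=1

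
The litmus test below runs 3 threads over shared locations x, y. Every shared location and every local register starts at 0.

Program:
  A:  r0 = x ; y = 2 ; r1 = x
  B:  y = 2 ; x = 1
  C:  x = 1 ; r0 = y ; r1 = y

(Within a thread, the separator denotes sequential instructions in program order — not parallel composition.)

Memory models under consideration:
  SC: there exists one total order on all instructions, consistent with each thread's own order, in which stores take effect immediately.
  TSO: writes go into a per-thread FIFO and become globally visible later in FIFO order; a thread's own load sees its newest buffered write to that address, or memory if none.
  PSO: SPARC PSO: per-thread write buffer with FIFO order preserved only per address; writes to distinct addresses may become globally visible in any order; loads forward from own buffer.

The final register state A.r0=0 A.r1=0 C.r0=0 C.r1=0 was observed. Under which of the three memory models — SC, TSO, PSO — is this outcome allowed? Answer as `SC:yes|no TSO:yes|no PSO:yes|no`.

SC:no TSO:yes PSO:yes

outcome vector order: (A.r0,A.r1,C.r0,C.r1)
SC: 7 outcomes — {<0 0 2 2> <0 1 0 0> <0 1 0 2> <0 1 2 2> <1 1 0 0> <1 1 0 2> <1 1 2 2>}
TSO: 9 outcomes — {<0 0 0 0> <0 0 0 2> <0 0 2 2> <0 1 0 0> <0 1 0 2> <0 1 2 2> <1 1 0 0> <1 1 0 2> <1 1 2 2>}
PSO: 9 outcomes — {<0 0 0 0> <0 0 0 2> <0 0 2 2> <0 1 0 0> <0 1 0 2> <0 1 2 2> <1 1 0 0> <1 1 0 2> <1 1 2 2>}
target <0 0 0 0> ∈ {TSO,PSO}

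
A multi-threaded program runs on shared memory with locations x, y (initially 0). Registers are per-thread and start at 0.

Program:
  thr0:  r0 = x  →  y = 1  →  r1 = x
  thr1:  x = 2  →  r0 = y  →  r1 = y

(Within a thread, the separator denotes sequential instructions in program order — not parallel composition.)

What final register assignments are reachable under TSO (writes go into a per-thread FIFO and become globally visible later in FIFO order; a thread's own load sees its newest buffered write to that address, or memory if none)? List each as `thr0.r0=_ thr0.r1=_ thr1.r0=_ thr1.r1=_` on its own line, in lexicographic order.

thr0.r0=0 thr0.r1=0 thr1.r0=0 thr1.r1=0
thr0.r0=0 thr0.r1=0 thr1.r0=0 thr1.r1=1
thr0.r0=0 thr0.r1=0 thr1.r0=1 thr1.r1=1
thr0.r0=0 thr0.r1=2 thr1.r0=0 thr1.r1=0
thr0.r0=0 thr0.r1=2 thr1.r0=0 thr1.r1=1
thr0.r0=0 thr0.r1=2 thr1.r0=1 thr1.r1=1
thr0.r0=2 thr0.r1=2 thr1.r0=0 thr1.r1=0
thr0.r0=2 thr0.r1=2 thr1.r0=0 thr1.r1=1
thr0.r0=2 thr0.r1=2 thr1.r0=1 thr1.r1=1

outcome vector order: (thr0.r0,thr0.r1,thr1.r0,thr1.r1)
|TSO outcomes| = 9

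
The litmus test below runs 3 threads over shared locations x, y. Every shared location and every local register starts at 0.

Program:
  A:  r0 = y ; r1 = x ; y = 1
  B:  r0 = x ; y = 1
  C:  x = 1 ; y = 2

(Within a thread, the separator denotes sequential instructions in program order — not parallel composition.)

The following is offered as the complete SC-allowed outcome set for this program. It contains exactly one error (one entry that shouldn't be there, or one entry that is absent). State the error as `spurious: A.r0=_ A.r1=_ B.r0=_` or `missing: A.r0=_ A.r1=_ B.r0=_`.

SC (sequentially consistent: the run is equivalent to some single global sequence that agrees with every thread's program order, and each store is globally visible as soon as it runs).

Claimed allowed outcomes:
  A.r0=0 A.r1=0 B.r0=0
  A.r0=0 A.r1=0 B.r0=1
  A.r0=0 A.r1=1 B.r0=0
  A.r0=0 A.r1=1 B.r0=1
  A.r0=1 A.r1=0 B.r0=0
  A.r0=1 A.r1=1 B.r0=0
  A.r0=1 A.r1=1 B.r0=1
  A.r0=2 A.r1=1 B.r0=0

outcome vector order: (A.r0,A.r1,B.r0)
SC: 9 outcomes — {000, 001, 010, 011, 100, 110, 111, 210, 211}
SC∖claimed = {211}

missing: A.r0=2 A.r1=1 B.r0=1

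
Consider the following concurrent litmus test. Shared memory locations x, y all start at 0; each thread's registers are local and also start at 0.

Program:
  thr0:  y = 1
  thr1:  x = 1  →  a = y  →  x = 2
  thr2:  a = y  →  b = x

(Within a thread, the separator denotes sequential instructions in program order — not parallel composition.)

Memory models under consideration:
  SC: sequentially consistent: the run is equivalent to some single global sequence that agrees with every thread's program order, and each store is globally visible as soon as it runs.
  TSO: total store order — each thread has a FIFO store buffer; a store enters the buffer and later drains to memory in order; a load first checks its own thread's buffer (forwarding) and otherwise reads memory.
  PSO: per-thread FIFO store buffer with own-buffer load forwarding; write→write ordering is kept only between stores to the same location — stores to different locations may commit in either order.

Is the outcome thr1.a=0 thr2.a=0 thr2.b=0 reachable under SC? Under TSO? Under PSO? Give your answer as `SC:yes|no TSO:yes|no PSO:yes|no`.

outcome vector order: (thr1.a,thr2.a,thr2.b)
SC (11): 0/0/0, 0/0/1, 0/0/2, 0/1/1, 0/1/2, 1/0/0, 1/0/1, 1/0/2, 1/1/0, 1/1/1, 1/1/2
TSO (12): 0/0/0, 0/0/1, 0/0/2, 0/1/0, 0/1/1, 0/1/2, 1/0/0, 1/0/1, 1/0/2, 1/1/0, 1/1/1, 1/1/2
PSO (12): 0/0/0, 0/0/1, 0/0/2, 0/1/0, 0/1/1, 0/1/2, 1/0/0, 1/0/1, 1/0/2, 1/1/0, 1/1/1, 1/1/2
target 0/0/0 ∈ {SC,TSO,PSO}

SC:yes TSO:yes PSO:yes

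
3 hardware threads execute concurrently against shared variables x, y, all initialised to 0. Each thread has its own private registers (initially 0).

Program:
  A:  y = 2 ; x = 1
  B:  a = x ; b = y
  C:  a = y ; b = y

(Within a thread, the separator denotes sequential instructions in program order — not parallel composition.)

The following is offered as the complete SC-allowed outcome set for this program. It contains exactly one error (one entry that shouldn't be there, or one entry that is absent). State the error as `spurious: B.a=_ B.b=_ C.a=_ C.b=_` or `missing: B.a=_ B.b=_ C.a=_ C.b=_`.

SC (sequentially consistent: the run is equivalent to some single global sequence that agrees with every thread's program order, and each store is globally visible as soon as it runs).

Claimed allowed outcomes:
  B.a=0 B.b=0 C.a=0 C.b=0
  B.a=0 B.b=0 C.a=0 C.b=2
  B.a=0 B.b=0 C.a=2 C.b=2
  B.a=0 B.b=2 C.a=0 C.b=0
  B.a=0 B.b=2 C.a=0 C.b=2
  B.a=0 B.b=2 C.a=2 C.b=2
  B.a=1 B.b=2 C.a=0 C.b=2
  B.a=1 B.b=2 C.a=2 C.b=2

outcome vector order: (B.a,B.b,C.a,C.b)
SC (9): 0/0/0/0; 0/0/0/2; 0/0/2/2; 0/2/0/0; 0/2/0/2; 0/2/2/2; 1/2/0/0; 1/2/0/2; 1/2/2/2
SC∖claimed = {1/2/0/0}

missing: B.a=1 B.b=2 C.a=0 C.b=0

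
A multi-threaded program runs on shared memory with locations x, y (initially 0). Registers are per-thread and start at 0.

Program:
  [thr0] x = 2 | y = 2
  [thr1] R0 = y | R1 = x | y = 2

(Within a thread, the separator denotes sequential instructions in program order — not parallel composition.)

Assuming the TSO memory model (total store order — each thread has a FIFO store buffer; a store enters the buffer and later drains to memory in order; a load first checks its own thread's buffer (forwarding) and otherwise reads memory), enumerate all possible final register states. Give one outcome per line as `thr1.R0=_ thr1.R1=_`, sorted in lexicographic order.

thr1.R0=0 thr1.R1=0
thr1.R0=0 thr1.R1=2
thr1.R0=2 thr1.R1=2

outcome vector order: (thr1.R0,thr1.R1)
|TSO outcomes| = 3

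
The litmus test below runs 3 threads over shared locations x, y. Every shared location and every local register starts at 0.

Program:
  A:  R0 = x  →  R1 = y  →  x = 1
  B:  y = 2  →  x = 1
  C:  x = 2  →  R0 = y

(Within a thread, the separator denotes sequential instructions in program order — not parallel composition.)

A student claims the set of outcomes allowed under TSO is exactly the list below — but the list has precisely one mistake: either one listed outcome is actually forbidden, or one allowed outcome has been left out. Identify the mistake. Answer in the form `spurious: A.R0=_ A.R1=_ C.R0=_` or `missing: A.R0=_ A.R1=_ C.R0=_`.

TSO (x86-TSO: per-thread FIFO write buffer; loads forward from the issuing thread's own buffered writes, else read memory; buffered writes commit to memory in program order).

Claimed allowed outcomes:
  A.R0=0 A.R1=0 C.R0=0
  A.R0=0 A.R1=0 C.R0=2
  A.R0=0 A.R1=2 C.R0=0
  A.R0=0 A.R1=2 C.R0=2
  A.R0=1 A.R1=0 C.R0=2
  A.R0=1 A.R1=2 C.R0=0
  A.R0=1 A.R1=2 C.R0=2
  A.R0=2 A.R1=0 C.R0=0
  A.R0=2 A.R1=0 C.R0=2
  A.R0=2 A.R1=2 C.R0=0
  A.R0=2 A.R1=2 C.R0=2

spurious: A.R0=1 A.R1=0 C.R0=2

outcome vector order: (A.R0,A.R1,C.R0)
[TSO] allowed = {000, 002, 020, 022, 120, 122, 200, 202, 220, 222}
claimed∖TSO = {102}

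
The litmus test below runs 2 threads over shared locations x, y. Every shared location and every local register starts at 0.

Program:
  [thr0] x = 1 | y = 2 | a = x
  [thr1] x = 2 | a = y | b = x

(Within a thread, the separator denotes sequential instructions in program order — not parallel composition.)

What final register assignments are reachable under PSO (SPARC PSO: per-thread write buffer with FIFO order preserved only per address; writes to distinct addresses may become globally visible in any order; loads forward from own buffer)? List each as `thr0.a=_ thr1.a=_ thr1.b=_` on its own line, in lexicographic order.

thr0.a=1 thr1.a=0 thr1.b=1
thr0.a=1 thr1.a=0 thr1.b=2
thr0.a=1 thr1.a=2 thr1.b=1
thr0.a=1 thr1.a=2 thr1.b=2
thr0.a=2 thr1.a=0 thr1.b=2
thr0.a=2 thr1.a=2 thr1.b=2

outcome vector order: (thr0.a,thr1.a,thr1.b)
|PSO outcomes| = 6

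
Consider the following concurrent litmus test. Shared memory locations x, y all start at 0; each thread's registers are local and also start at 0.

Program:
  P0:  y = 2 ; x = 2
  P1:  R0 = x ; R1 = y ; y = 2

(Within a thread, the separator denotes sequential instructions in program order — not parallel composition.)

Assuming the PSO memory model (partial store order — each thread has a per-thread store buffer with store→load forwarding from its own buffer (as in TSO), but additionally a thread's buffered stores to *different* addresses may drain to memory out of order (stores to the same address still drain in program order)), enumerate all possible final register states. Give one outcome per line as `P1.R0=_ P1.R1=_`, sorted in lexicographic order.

P1.R0=0 P1.R1=0
P1.R0=0 P1.R1=2
P1.R0=2 P1.R1=0
P1.R0=2 P1.R1=2

outcome vector order: (P1.R0,P1.R1)
|PSO outcomes| = 4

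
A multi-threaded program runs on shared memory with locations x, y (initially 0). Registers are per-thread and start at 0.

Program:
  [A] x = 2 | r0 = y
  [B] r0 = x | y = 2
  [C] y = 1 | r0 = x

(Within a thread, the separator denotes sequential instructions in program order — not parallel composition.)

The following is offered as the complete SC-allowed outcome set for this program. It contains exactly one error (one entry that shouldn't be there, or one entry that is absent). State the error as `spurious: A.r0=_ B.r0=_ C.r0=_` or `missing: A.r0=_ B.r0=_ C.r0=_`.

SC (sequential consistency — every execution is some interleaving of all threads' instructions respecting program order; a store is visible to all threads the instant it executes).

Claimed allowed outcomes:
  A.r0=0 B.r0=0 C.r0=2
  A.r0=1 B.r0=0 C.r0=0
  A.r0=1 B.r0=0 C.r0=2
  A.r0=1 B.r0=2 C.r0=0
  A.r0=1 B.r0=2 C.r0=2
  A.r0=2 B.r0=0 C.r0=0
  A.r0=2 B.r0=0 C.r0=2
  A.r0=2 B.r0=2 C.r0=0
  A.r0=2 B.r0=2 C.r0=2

outcome vector order: (A.r0,B.r0,C.r0)
SC: 10 outcomes — {<0 0 2> <0 2 2> <1 0 0> <1 0 2> <1 2 0> <1 2 2> <2 0 0> <2 0 2> <2 2 0> <2 2 2>}
SC∖claimed = {<0 2 2>}

missing: A.r0=0 B.r0=2 C.r0=2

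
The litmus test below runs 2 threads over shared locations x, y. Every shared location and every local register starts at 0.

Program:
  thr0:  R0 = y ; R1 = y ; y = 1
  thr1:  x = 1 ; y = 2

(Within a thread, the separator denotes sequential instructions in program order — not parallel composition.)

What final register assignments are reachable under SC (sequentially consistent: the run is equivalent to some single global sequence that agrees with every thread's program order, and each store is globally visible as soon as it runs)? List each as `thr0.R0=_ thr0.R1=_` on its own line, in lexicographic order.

thr0.R0=0 thr0.R1=0
thr0.R0=0 thr0.R1=2
thr0.R0=2 thr0.R1=2

outcome vector order: (thr0.R0,thr0.R1)
|SC outcomes| = 3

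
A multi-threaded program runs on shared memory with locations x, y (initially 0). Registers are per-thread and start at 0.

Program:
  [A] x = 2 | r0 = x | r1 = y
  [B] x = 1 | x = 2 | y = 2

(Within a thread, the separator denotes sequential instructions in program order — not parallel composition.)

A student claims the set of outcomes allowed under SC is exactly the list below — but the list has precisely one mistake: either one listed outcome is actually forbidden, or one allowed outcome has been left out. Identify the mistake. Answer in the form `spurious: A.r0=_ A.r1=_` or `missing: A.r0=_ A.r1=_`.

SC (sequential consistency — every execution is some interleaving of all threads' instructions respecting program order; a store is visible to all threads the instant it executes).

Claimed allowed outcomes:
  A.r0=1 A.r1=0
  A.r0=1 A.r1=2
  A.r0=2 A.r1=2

outcome vector order: (A.r0,A.r1)
under SC → 1/0; 1/2; 2/0; 2/2
SC∖claimed = {2/0}

missing: A.r0=2 A.r1=0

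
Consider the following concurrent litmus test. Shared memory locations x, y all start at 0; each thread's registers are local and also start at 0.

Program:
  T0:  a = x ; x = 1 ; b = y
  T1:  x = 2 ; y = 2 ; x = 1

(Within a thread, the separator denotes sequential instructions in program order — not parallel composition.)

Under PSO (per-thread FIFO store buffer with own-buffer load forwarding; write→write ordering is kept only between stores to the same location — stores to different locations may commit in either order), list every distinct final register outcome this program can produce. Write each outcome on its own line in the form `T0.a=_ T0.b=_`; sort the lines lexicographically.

outcome vector order: (T0.a,T0.b)
|PSO outcomes| = 6

T0.a=0 T0.b=0
T0.a=0 T0.b=2
T0.a=1 T0.b=0
T0.a=1 T0.b=2
T0.a=2 T0.b=0
T0.a=2 T0.b=2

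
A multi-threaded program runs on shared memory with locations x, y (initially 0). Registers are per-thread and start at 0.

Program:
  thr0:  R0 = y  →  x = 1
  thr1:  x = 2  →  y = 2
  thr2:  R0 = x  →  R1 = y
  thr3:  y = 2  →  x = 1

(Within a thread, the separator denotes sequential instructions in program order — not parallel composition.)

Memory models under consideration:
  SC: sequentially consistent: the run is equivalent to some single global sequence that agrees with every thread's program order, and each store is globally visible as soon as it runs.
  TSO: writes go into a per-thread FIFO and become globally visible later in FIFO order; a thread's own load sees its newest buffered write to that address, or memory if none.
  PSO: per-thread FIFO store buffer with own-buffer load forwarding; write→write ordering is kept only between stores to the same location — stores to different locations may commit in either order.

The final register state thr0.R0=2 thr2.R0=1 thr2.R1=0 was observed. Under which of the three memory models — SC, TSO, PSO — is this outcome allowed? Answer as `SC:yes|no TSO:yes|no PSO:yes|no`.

outcome vector order: (thr0.R0,thr2.R0,thr2.R1)
[SC] allowed = {(0,0,0) (0,0,2) (0,1,0) (0,1,2) (0,2,0) (0,2,2) (2,0,0) (2,0,2) (2,1,2) (2,2,0) (2,2,2)}
[TSO] allowed = {(0,0,0) (0,0,2) (0,1,0) (0,1,2) (0,2,0) (0,2,2) (2,0,0) (2,0,2) (2,1,2) (2,2,0) (2,2,2)}
[PSO] allowed = {(0,0,0) (0,0,2) (0,1,0) (0,1,2) (0,2,0) (0,2,2) (2,0,0) (2,0,2) (2,1,0) (2,1,2) (2,2,0) (2,2,2)}
target (2,1,0) ∈ {PSO}

SC:no TSO:no PSO:yes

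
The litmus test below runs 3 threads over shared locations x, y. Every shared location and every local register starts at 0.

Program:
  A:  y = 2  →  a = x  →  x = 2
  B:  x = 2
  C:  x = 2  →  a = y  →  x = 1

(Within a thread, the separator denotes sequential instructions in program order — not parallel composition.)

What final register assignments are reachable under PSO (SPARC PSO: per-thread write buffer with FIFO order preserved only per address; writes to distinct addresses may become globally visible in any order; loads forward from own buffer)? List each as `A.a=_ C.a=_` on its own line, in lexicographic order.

outcome vector order: (A.a,C.a)
|PSO outcomes| = 6

A.a=0 C.a=0
A.a=0 C.a=2
A.a=1 C.a=0
A.a=1 C.a=2
A.a=2 C.a=0
A.a=2 C.a=2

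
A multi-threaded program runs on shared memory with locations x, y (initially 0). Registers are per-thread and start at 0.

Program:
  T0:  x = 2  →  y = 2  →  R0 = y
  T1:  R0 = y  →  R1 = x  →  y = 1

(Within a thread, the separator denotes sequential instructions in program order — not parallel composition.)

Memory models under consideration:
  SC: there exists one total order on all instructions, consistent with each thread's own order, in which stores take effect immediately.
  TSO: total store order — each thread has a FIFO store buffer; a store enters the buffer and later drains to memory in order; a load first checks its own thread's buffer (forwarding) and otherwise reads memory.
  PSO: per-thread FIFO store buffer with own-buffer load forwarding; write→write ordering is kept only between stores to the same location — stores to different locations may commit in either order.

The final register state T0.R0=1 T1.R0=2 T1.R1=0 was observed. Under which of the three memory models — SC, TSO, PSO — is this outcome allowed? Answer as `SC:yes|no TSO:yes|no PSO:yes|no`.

outcome vector order: (T0.R0,T1.R0,T1.R1)
SC: 6 outcomes — {1/0/0; 1/0/2; 1/2/2; 2/0/0; 2/0/2; 2/2/2}
TSO: 6 outcomes — {1/0/0; 1/0/2; 1/2/2; 2/0/0; 2/0/2; 2/2/2}
PSO: 8 outcomes — {1/0/0; 1/0/2; 1/2/0; 1/2/2; 2/0/0; 2/0/2; 2/2/0; 2/2/2}
target 1/2/0 ∈ {PSO}

SC:no TSO:no PSO:yes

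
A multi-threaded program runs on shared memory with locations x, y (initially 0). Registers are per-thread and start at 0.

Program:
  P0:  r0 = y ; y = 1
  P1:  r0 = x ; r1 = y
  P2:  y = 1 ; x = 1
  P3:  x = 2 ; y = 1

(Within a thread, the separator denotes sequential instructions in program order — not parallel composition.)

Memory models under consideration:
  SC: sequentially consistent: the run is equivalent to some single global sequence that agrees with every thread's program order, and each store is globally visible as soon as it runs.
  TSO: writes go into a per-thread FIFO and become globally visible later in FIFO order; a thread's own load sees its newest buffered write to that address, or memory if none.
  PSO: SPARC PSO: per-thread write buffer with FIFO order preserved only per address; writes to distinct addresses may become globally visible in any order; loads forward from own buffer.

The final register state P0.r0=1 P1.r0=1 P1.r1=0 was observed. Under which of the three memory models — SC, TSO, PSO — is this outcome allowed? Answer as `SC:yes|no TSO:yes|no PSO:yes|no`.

outcome vector order: (P0.r0,P1.r0,P1.r1)
SC: 10 outcomes — {(0,0,0); (0,0,1); (0,1,1); (0,2,0); (0,2,1); (1,0,0); (1,0,1); (1,1,1); (1,2,0); (1,2,1)}
TSO: 10 outcomes — {(0,0,0); (0,0,1); (0,1,1); (0,2,0); (0,2,1); (1,0,0); (1,0,1); (1,1,1); (1,2,0); (1,2,1)}
PSO: 12 outcomes — {(0,0,0); (0,0,1); (0,1,0); (0,1,1); (0,2,0); (0,2,1); (1,0,0); (1,0,1); (1,1,0); (1,1,1); (1,2,0); (1,2,1)}
target (1,1,0) ∈ {PSO}

SC:no TSO:no PSO:yes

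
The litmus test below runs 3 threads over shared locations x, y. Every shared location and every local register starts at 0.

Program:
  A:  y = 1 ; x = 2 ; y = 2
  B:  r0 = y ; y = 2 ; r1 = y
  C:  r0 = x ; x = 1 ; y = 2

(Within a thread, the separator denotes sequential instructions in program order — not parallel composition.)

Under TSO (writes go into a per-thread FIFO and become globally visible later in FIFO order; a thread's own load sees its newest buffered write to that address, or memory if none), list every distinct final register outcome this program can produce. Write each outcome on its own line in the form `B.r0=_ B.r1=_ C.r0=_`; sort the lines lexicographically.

outcome vector order: (B.r0,B.r1,C.r0)
|TSO outcomes| = 9

B.r0=0 B.r1=1 C.r0=0
B.r0=0 B.r1=1 C.r0=2
B.r0=0 B.r1=2 C.r0=0
B.r0=0 B.r1=2 C.r0=2
B.r0=1 B.r1=2 C.r0=0
B.r0=1 B.r1=2 C.r0=2
B.r0=2 B.r1=1 C.r0=0
B.r0=2 B.r1=2 C.r0=0
B.r0=2 B.r1=2 C.r0=2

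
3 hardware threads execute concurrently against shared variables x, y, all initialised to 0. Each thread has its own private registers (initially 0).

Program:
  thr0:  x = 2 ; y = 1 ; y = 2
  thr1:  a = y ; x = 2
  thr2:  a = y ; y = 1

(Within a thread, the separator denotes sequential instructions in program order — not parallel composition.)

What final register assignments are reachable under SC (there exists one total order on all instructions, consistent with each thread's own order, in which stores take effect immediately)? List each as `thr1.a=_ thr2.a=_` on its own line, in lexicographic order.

outcome vector order: (thr1.a,thr2.a)
|SC outcomes| = 9

thr1.a=0 thr2.a=0
thr1.a=0 thr2.a=1
thr1.a=0 thr2.a=2
thr1.a=1 thr2.a=0
thr1.a=1 thr2.a=1
thr1.a=1 thr2.a=2
thr1.a=2 thr2.a=0
thr1.a=2 thr2.a=1
thr1.a=2 thr2.a=2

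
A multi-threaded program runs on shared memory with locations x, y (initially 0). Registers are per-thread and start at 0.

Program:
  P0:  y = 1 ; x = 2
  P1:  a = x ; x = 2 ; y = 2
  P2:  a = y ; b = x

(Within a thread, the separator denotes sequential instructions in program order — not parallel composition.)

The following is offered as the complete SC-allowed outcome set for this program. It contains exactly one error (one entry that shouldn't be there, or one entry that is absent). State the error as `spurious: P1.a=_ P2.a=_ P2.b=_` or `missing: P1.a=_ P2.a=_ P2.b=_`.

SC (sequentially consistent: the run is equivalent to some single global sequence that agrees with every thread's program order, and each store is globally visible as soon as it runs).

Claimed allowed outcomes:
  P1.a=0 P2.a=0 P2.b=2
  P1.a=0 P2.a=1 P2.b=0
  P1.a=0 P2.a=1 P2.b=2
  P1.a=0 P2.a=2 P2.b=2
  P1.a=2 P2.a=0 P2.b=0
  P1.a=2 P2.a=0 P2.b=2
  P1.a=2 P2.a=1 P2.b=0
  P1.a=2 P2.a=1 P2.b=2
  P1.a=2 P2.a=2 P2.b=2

missing: P1.a=0 P2.a=0 P2.b=0

outcome vector order: (P1.a,P2.a,P2.b)
under SC → <0 0 0>, <0 0 2>, <0 1 0>, <0 1 2>, <0 2 2>, <2 0 0>, <2 0 2>, <2 1 0>, <2 1 2>, <2 2 2>
SC∖claimed = {<0 0 0>}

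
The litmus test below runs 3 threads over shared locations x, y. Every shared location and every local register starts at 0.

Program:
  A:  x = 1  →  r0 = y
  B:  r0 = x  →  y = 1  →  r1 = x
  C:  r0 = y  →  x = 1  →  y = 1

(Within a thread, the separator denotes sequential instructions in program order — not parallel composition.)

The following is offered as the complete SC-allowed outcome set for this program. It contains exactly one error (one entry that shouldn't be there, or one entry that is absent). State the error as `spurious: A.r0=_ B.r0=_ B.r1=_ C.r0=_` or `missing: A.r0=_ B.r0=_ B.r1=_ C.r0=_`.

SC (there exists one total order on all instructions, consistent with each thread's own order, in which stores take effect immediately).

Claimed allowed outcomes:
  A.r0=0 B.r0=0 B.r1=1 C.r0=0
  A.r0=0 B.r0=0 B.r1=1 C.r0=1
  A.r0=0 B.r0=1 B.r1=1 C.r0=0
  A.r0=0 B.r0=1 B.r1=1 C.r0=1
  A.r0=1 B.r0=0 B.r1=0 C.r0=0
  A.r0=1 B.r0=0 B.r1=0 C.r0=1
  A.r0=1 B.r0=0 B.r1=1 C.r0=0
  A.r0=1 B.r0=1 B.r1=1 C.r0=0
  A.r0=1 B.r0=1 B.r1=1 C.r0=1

missing: A.r0=1 B.r0=0 B.r1=1 C.r0=1

outcome vector order: (A.r0,B.r0,B.r1,C.r0)
under SC → 0/0/1/0, 0/0/1/1, 0/1/1/0, 0/1/1/1, 1/0/0/0, 1/0/0/1, 1/0/1/0, 1/0/1/1, 1/1/1/0, 1/1/1/1
SC∖claimed = {1/0/1/1}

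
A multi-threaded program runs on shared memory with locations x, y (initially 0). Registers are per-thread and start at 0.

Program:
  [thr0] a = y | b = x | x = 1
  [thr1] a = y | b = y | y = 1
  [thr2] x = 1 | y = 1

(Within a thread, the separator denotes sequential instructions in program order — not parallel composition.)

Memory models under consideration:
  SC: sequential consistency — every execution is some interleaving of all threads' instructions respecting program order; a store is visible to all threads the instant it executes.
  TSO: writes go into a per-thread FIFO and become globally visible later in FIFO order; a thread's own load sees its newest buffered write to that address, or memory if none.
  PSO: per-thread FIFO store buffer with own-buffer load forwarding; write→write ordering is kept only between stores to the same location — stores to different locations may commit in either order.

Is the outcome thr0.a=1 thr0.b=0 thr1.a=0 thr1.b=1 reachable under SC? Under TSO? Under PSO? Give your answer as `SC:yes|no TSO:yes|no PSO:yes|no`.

outcome vector order: (thr0.a,thr0.b,thr1.a,thr1.b)
SC (10): 0000, 0001, 0011, 0100, 0101, 0111, 1000, 1100, 1101, 1111
TSO (10): 0000, 0001, 0011, 0100, 0101, 0111, 1000, 1100, 1101, 1111
PSO (12): 0000, 0001, 0011, 0100, 0101, 0111, 1000, 1001, 1011, 1100, 1101, 1111
target 1001 ∈ {PSO}

SC:no TSO:no PSO:yes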